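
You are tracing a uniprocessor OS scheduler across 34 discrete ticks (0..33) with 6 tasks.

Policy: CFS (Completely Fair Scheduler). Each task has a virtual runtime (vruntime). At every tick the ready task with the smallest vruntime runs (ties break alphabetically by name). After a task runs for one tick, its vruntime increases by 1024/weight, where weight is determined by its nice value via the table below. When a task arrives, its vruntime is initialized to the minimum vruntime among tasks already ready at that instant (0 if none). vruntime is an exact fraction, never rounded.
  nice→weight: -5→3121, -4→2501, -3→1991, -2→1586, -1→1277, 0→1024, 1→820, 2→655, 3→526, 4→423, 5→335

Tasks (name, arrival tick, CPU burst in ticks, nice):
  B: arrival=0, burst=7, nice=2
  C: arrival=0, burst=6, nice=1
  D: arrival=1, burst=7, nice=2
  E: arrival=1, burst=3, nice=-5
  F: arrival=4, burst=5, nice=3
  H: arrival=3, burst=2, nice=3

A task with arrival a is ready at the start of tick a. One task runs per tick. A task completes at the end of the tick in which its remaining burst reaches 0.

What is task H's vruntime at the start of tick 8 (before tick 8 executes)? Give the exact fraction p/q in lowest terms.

vruntime(H, start of tick 8) = 512/263

t=0: vr[B=0 C=0] → run B
t=1: vr[B=1024/655 C=0 D=0 E=0] → run C
t=2: vr[B=1024/655 C=256/205 D=0 E=0] → run D
t=3: vr[B=1024/655 C=256/205 D=1024/655 E=0 H=0] → run E
t=4: vr[B=1024/655 C=256/205 D=1024/655 E=1024/3121 F=0 H=0] → run F
t=5: vr[B=1024/655 C=256/205 D=1024/655 E=1024/3121 F=512/263 H=0] → run H
t=6: vr[B=1024/655 C=256/205 D=1024/655 E=1024/3121 F=512/263 H=512/263] → run E
t=7: vr[B=1024/655 C=256/205 D=1024/655 E=2048/3121 F=512/263 H=512/263] → run E
t=8: vr[B=1024/655 C=256/205 D=1024/655 F=512/263 H=512/263] → run C
t=9: vr[B=1024/655 C=512/205 D=1024/655 F=512/263 H=512/263] → run B
t=10: vr[B=2048/655 C=512/205 D=1024/655 F=512/263 H=512/263] → run D
t=11: vr[B=2048/655 C=512/205 D=2048/655 F=512/263 H=512/263] → run F
t=12: vr[B=2048/655 C=512/205 D=2048/655 F=1024/263 H=512/263] → run H
t=13: vr[B=2048/655 C=512/205 D=2048/655 F=1024/263] → run C
t=14: vr[B=2048/655 C=768/205 D=2048/655 F=1024/263] → run B
t=15: vr[B=3072/655 C=768/205 D=2048/655 F=1024/263] → run D
t=16: vr[B=3072/655 C=768/205 D=3072/655 F=1024/263] → run C
t=17: vr[B=3072/655 C=1024/205 D=3072/655 F=1024/263] → run F
t=18: vr[B=3072/655 C=1024/205 D=3072/655 F=1536/263] → run B
t=19: vr[B=4096/655 C=1024/205 D=3072/655 F=1536/263] → run D
t=20: vr[B=4096/655 C=1024/205 D=4096/655 F=1536/263] → run C
t=21: vr[B=4096/655 C=256/41 D=4096/655 F=1536/263] → run F
t=22: vr[B=4096/655 C=256/41 D=4096/655 F=2048/263] → run C
t=23: vr[B=4096/655 D=4096/655 F=2048/263] → run B
t=24: vr[B=1024/131 D=4096/655 F=2048/263] → run D
t=25: vr[B=1024/131 D=1024/131 F=2048/263] → run F
t=26: vr[B=1024/131 D=1024/131] → run B
t=27: vr[B=6144/655 D=1024/131] → run D
t=28: vr[B=6144/655 D=6144/655] → run B
t=29: vr[D=6144/655] → run D
t=30: (idle)
t=31: (idle)
t=32: (idle)
t=33: (idle)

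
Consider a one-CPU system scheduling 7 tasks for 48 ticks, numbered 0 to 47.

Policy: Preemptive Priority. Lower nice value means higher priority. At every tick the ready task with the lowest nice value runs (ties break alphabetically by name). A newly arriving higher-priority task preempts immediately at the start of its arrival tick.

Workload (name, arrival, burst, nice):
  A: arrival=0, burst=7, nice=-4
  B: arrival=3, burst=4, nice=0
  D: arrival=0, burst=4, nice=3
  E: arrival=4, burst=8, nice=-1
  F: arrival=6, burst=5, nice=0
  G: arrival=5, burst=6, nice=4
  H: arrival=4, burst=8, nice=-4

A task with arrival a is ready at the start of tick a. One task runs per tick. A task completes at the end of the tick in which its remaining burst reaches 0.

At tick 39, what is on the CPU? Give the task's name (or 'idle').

running at tick 39 = G

t=0: ready={A,D} → run A
t=1: ready={A,D} → run A
t=2: ready={A,D} → run A
t=3: ready={A,B,D} → run A
t=4: ready={A,B,D,E,H} → run A
t=5: ready={A,B,D,E,G,H} → run A
t=6: ready={A,B,D,E,F,G,H} → run A
t=7: ready={B,D,E,F,G,H} → run H
t=8: ready={B,D,E,F,G,H} → run H
t=9: ready={B,D,E,F,G,H} → run H
t=10: ready={B,D,E,F,G,H} → run H
t=11: ready={B,D,E,F,G,H} → run H
t=12: ready={B,D,E,F,G,H} → run H
t=13: ready={B,D,E,F,G,H} → run H
t=14: ready={B,D,E,F,G,H} → run H
t=15: ready={B,D,E,F,G} → run E
t=16: ready={B,D,E,F,G} → run E
t=17: ready={B,D,E,F,G} → run E
t=18: ready={B,D,E,F,G} → run E
t=19: ready={B,D,E,F,G} → run E
t=20: ready={B,D,E,F,G} → run E
t=21: ready={B,D,E,F,G} → run E
t=22: ready={B,D,E,F,G} → run E
t=23: ready={B,D,F,G} → run B
t=24: ready={B,D,F,G} → run B
t=25: ready={B,D,F,G} → run B
t=26: ready={B,D,F,G} → run B
t=27: ready={D,F,G} → run F
t=28: ready={D,F,G} → run F
t=29: ready={D,F,G} → run F
t=30: ready={D,F,G} → run F
t=31: ready={D,F,G} → run F
t=32: ready={D,G} → run D
t=33: ready={D,G} → run D
t=34: ready={D,G} → run D
t=35: ready={D,G} → run D
t=36: ready={G} → run G
t=37: ready={G} → run G
t=38: ready={G} → run G
t=39: ready={G} → run G
t=40: ready={G} → run G
t=41: ready={G} → run G
t=42: (idle)
t=43: (idle)
t=44: (idle)
t=45: (idle)
t=46: (idle)
t=47: (idle)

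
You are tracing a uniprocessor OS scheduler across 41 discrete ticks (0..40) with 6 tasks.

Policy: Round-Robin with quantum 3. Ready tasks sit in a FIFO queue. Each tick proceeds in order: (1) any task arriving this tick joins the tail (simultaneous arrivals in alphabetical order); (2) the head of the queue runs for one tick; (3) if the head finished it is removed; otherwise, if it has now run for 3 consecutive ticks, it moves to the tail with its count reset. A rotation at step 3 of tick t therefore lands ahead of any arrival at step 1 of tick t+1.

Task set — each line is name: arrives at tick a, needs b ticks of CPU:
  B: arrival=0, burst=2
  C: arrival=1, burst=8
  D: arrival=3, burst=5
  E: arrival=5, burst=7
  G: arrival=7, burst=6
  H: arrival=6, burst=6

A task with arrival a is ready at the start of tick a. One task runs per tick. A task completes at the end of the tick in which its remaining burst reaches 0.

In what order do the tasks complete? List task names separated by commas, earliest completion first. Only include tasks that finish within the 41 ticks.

t=0: queue=[B] q_used=0 → run B
t=1: queue=[B,C] q_used=1 → run B
t=2: queue=[C] q_used=0 → run C
t=3: queue=[C,D] q_used=1 → run C
t=4: queue=[C,D] q_used=2 → run C
t=5: queue=[D,C,E] q_used=0 → run D
t=6: queue=[D,C,E,H] q_used=1 → run D
t=7: queue=[D,C,E,H,G] q_used=2 → run D
t=8: queue=[C,E,H,G,D] q_used=0 → run C
t=9: queue=[C,E,H,G,D] q_used=1 → run C
t=10: queue=[C,E,H,G,D] q_used=2 → run C
t=11: queue=[E,H,G,D,C] q_used=0 → run E
t=12: queue=[E,H,G,D,C] q_used=1 → run E
t=13: queue=[E,H,G,D,C] q_used=2 → run E
t=14: queue=[H,G,D,C,E] q_used=0 → run H
t=15: queue=[H,G,D,C,E] q_used=1 → run H
t=16: queue=[H,G,D,C,E] q_used=2 → run H
t=17: queue=[G,D,C,E,H] q_used=0 → run G
t=18: queue=[G,D,C,E,H] q_used=1 → run G
t=19: queue=[G,D,C,E,H] q_used=2 → run G
t=20: queue=[D,C,E,H,G] q_used=0 → run D
t=21: queue=[D,C,E,H,G] q_used=1 → run D
t=22: queue=[C,E,H,G] q_used=0 → run C
t=23: queue=[C,E,H,G] q_used=1 → run C
t=24: queue=[E,H,G] q_used=0 → run E
t=25: queue=[E,H,G] q_used=1 → run E
t=26: queue=[E,H,G] q_used=2 → run E
t=27: queue=[H,G,E] q_used=0 → run H
t=28: queue=[H,G,E] q_used=1 → run H
t=29: queue=[H,G,E] q_used=2 → run H
t=30: queue=[G,E] q_used=0 → run G
t=31: queue=[G,E] q_used=1 → run G
t=32: queue=[G,E] q_used=2 → run G
t=33: queue=[E] q_used=0 → run E
t=34: (idle)
t=35: (idle)
t=36: (idle)
t=37: (idle)
t=38: (idle)
t=39: (idle)
t=40: (idle)

completion order = B, D, C, H, G, E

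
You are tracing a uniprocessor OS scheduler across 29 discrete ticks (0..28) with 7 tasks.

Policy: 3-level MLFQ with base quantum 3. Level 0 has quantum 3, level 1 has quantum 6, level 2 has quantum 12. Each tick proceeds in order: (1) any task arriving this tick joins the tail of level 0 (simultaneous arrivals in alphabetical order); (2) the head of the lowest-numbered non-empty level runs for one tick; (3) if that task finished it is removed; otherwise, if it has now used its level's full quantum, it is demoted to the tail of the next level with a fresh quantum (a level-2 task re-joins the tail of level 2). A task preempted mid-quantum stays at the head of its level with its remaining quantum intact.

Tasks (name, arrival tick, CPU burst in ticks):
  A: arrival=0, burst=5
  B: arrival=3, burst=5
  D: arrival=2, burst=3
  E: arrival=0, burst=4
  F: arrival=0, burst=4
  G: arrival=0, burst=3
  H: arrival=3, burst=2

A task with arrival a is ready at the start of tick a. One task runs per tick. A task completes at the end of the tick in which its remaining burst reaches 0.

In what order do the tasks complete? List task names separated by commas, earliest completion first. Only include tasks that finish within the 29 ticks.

t=0: L0/L1/L2 = AEFG/-/- → run A
t=1: L0/L1/L2 = AEFG/-/- → run A
t=2: L0/L1/L2 = AEFGD/-/- → run A
t=3: L0/L1/L2 = EFGDBH/A/- → run E
t=4: L0/L1/L2 = EFGDBH/A/- → run E
t=5: L0/L1/L2 = EFGDBH/A/- → run E
t=6: L0/L1/L2 = FGDBH/AE/- → run F
t=7: L0/L1/L2 = FGDBH/AE/- → run F
t=8: L0/L1/L2 = FGDBH/AE/- → run F
t=9: L0/L1/L2 = GDBH/AEF/- → run G
t=10: L0/L1/L2 = GDBH/AEF/- → run G
t=11: L0/L1/L2 = GDBH/AEF/- → run G
t=12: L0/L1/L2 = DBH/AEF/- → run D
t=13: L0/L1/L2 = DBH/AEF/- → run D
t=14: L0/L1/L2 = DBH/AEF/- → run D
t=15: L0/L1/L2 = BH/AEF/- → run B
t=16: L0/L1/L2 = BH/AEF/- → run B
t=17: L0/L1/L2 = BH/AEF/- → run B
t=18: L0/L1/L2 = H/AEFB/- → run H
t=19: L0/L1/L2 = H/AEFB/- → run H
t=20: L0/L1/L2 = -/AEFB/- → run A
t=21: L0/L1/L2 = -/AEFB/- → run A
t=22: L0/L1/L2 = -/EFB/- → run E
t=23: L0/L1/L2 = -/FB/- → run F
t=24: L0/L1/L2 = -/B/- → run B
t=25: L0/L1/L2 = -/B/- → run B
t=26: (idle)
t=27: (idle)
t=28: (idle)

completion order = G, D, H, A, E, F, B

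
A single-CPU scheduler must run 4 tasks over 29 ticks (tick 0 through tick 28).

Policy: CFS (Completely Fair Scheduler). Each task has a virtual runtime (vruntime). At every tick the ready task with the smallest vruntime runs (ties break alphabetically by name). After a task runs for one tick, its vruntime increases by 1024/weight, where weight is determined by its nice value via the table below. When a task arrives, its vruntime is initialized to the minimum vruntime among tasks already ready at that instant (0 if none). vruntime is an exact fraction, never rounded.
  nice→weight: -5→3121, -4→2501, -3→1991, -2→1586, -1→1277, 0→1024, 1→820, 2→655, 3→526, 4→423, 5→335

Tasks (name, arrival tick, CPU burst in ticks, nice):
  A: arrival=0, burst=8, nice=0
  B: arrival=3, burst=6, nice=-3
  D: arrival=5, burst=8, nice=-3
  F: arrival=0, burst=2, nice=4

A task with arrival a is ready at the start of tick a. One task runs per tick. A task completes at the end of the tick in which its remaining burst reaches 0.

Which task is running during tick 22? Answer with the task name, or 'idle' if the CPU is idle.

t=0: vr[A=0 F=0] → run A
t=1: vr[A=1 F=0] → run F
t=2: vr[A=1 F=1024/423] → run A
t=3: vr[A=2 B=2 F=1024/423] → run A
t=4: vr[A=3 B=2 F=1024/423] → run B
t=5: vr[A=3 B=5006/1991 D=1024/423 F=1024/423] → run D
t=6: vr[A=3 B=5006/1991 D=2471936/842193 F=1024/423] → run F
t=7: vr[A=3 B=5006/1991 D=2471936/842193] → run B
t=8: vr[A=3 B=6030/1991 D=2471936/842193] → run D
t=9: vr[A=3 B=6030/1991 D=2905088/842193] → run A
t=10: vr[A=4 B=6030/1991 D=2905088/842193] → run B
t=11: vr[A=4 B=7054/1991 D=2905088/842193] → run D
t=12: vr[A=4 B=7054/1991 D=3338240/842193] → run B
t=13: vr[A=4 B=8078/1991 D=3338240/842193] → run D
t=14: vr[A=4 B=8078/1991 D=3771392/842193] → run A
t=15: vr[A=5 B=8078/1991 D=3771392/842193] → run B
t=16: vr[A=5 B=9102/1991 D=3771392/842193] → run D
t=17: vr[A=5 B=9102/1991 D=4204544/842193] → run B
t=18: vr[A=5 D=4204544/842193] → run D
t=19: vr[A=5 D=4637696/842193] → run A
t=20: vr[A=6 D=4637696/842193] → run D
t=21: vr[A=6 D=5070848/842193] → run A
t=22: vr[A=7 D=5070848/842193] → run D
t=23: vr[A=7] → run A
t=24: (idle)
t=25: (idle)
t=26: (idle)
t=27: (idle)
t=28: (idle)

running at tick 22 = D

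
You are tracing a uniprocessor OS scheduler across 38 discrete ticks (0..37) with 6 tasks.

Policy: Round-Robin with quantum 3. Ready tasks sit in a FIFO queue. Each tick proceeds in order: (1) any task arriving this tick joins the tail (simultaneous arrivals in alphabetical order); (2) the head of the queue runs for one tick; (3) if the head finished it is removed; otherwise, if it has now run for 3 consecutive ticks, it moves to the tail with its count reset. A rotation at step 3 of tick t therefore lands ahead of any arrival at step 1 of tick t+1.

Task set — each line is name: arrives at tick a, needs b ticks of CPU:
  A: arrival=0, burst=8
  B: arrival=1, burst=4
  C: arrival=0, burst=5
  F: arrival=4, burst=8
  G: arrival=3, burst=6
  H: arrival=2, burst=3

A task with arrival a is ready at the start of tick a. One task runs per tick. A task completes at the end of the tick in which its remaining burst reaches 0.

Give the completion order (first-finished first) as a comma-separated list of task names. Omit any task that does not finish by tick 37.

completion order = H, C, B, A, G, F

t=0: queue=[A,C] q_used=0 → run A
t=1: queue=[A,C,B] q_used=1 → run A
t=2: queue=[A,C,B,H] q_used=2 → run A
t=3: queue=[C,B,H,A,G] q_used=0 → run C
t=4: queue=[C,B,H,A,G,F] q_used=1 → run C
t=5: queue=[C,B,H,A,G,F] q_used=2 → run C
t=6: queue=[B,H,A,G,F,C] q_used=0 → run B
t=7: queue=[B,H,A,G,F,C] q_used=1 → run B
t=8: queue=[B,H,A,G,F,C] q_used=2 → run B
t=9: queue=[H,A,G,F,C,B] q_used=0 → run H
t=10: queue=[H,A,G,F,C,B] q_used=1 → run H
t=11: queue=[H,A,G,F,C,B] q_used=2 → run H
t=12: queue=[A,G,F,C,B] q_used=0 → run A
t=13: queue=[A,G,F,C,B] q_used=1 → run A
t=14: queue=[A,G,F,C,B] q_used=2 → run A
t=15: queue=[G,F,C,B,A] q_used=0 → run G
t=16: queue=[G,F,C,B,A] q_used=1 → run G
t=17: queue=[G,F,C,B,A] q_used=2 → run G
t=18: queue=[F,C,B,A,G] q_used=0 → run F
t=19: queue=[F,C,B,A,G] q_used=1 → run F
t=20: queue=[F,C,B,A,G] q_used=2 → run F
t=21: queue=[C,B,A,G,F] q_used=0 → run C
t=22: queue=[C,B,A,G,F] q_used=1 → run C
t=23: queue=[B,A,G,F] q_used=0 → run B
t=24: queue=[A,G,F] q_used=0 → run A
t=25: queue=[A,G,F] q_used=1 → run A
t=26: queue=[G,F] q_used=0 → run G
t=27: queue=[G,F] q_used=1 → run G
t=28: queue=[G,F] q_used=2 → run G
t=29: queue=[F] q_used=0 → run F
t=30: queue=[F] q_used=1 → run F
t=31: queue=[F] q_used=2 → run F
t=32: queue=[F] q_used=0 → run F
t=33: queue=[F] q_used=1 → run F
t=34: (idle)
t=35: (idle)
t=36: (idle)
t=37: (idle)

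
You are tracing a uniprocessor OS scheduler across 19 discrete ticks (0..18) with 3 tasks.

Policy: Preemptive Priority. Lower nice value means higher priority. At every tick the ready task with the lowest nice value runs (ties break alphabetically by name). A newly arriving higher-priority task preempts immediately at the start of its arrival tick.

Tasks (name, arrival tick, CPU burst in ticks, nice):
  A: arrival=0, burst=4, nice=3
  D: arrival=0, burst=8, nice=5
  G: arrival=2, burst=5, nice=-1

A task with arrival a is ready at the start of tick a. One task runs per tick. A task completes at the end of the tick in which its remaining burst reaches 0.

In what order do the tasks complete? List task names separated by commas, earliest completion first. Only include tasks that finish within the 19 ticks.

t=0: ready={A,D} → run A
t=1: ready={A,D} → run A
t=2: ready={A,D,G} → run G
t=3: ready={A,D,G} → run G
t=4: ready={A,D,G} → run G
t=5: ready={A,D,G} → run G
t=6: ready={A,D,G} → run G
t=7: ready={A,D} → run A
t=8: ready={A,D} → run A
t=9: ready={D} → run D
t=10: ready={D} → run D
t=11: ready={D} → run D
t=12: ready={D} → run D
t=13: ready={D} → run D
t=14: ready={D} → run D
t=15: ready={D} → run D
t=16: ready={D} → run D
t=17: (idle)
t=18: (idle)

completion order = G, A, D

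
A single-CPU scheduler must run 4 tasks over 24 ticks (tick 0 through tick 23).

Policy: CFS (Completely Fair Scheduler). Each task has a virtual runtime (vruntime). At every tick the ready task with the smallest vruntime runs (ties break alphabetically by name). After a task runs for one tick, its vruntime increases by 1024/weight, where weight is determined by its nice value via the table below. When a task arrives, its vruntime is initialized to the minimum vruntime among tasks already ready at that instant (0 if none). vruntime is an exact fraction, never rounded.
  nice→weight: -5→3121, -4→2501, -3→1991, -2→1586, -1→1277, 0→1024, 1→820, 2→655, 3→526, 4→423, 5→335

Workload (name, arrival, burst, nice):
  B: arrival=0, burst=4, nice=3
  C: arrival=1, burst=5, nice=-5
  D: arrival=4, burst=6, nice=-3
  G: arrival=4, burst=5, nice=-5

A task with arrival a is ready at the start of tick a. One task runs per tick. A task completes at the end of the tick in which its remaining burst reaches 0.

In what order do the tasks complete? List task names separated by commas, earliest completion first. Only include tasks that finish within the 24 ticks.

t=0: vr[B=0] → run B
t=1: vr[B=512/263 C=512/263] → run B
t=2: vr[B=1024/263 C=512/263] → run C
t=3: vr[B=1024/263 C=1867264/820823] → run C
t=4: vr[B=1024/263 C=2136576/820823 D=2136576/820823 G=2136576/820823] → run C
t=5: vr[B=1024/263 C=2405888/820823 D=2136576/820823 G=2136576/820823] → run D
t=6: vr[B=1024/263 C=2405888/820823 D=5094445568/1634258593 G=2136576/820823] → run G
t=7: vr[B=1024/263 C=2405888/820823 D=5094445568/1634258593 G=2405888/820823] → run C
t=8: vr[B=1024/263 C=2675200/820823 D=5094445568/1634258593 G=2405888/820823] → run G
t=9: vr[B=1024/263 C=2675200/820823 D=5094445568/1634258593 G=2675200/820823] → run D
t=10: vr[B=1024/263 C=2675200/820823 D=5934968320/1634258593 G=2675200/820823] → run C
t=11: vr[B=1024/263 D=5934968320/1634258593 G=2675200/820823] → run G
t=12: vr[B=1024/263 D=5934968320/1634258593 G=2944512/820823] → run G
t=13: vr[B=1024/263 D=5934968320/1634258593 G=3213824/820823] → run D
t=14: vr[B=1024/263 D=6775491072/1634258593 G=3213824/820823] → run B
t=15: vr[B=1536/263 D=6775491072/1634258593 G=3213824/820823] → run G
t=16: vr[B=1536/263 D=6775491072/1634258593] → run D
t=17: vr[B=1536/263 D=7616013824/1634258593] → run D
t=18: vr[B=1536/263 D=8456536576/1634258593] → run D
t=19: vr[B=1536/263] → run B
t=20: (idle)
t=21: (idle)
t=22: (idle)
t=23: (idle)

completion order = C, G, D, B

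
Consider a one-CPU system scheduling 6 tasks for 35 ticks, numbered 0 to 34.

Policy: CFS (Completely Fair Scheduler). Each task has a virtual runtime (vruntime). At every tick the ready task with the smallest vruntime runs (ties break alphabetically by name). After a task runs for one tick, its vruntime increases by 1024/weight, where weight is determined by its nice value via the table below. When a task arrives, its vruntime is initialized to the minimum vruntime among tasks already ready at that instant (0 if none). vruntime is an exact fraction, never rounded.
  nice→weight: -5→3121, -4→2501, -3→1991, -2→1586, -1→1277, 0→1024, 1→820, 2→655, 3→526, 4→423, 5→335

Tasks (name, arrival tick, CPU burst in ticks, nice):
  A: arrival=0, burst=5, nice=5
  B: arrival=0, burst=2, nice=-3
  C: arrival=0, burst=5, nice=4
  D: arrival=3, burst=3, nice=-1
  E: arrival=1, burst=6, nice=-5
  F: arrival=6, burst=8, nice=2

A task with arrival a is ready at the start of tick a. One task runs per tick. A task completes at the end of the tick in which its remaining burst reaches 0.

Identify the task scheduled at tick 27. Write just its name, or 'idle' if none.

t=0: vr[A=0 B=0 C=0] → run A
t=1: vr[A=1024/335 B=0 C=0 E=0] → run B
t=2: vr[A=1024/335 B=1024/1991 C=0 E=0] → run C
t=3: vr[A=1024/335 B=1024/1991 C=1024/423 D=0 E=0] → run D
t=4: vr[A=1024/335 B=1024/1991 C=1024/423 D=1024/1277 E=0] → run E
t=5: vr[A=1024/335 B=1024/1991 C=1024/423 D=1024/1277 E=1024/3121] → run E
t=6: vr[A=1024/335 B=1024/1991 C=1024/423 D=1024/1277 E=2048/3121 F=1024/1991] → run B
t=7: vr[A=1024/335 C=1024/423 D=1024/1277 E=2048/3121 F=1024/1991] → run F
t=8: vr[A=1024/335 C=1024/423 D=1024/1277 E=2048/3121 F=2709504/1304105] → run E
t=9: vr[A=1024/335 C=1024/423 D=1024/1277 E=3072/3121 F=2709504/1304105] → run D
t=10: vr[A=1024/335 C=1024/423 D=2048/1277 E=3072/3121 F=2709504/1304105] → run E
t=11: vr[A=1024/335 C=1024/423 D=2048/1277 E=4096/3121 F=2709504/1304105] → run E
t=12: vr[A=1024/335 C=1024/423 D=2048/1277 E=5120/3121 F=2709504/1304105] → run D
t=13: vr[A=1024/335 C=1024/423 E=5120/3121 F=2709504/1304105] → run E
t=14: vr[A=1024/335 C=1024/423 F=2709504/1304105] → run F
t=15: vr[A=1024/335 C=1024/423 F=4748288/1304105] → run C
t=16: vr[A=1024/335 C=2048/423 F=4748288/1304105] → run A
t=17: vr[A=2048/335 C=2048/423 F=4748288/1304105] → run F
t=18: vr[A=2048/335 C=2048/423 F=6787072/1304105] → run C
t=19: vr[A=2048/335 C=1024/141 F=6787072/1304105] → run F
t=20: vr[A=2048/335 C=1024/141 F=8825856/1304105] → run A
t=21: vr[A=3072/335 C=1024/141 F=8825856/1304105] → run F
t=22: vr[A=3072/335 C=1024/141 F=2172928/260821] → run C
t=23: vr[A=3072/335 C=4096/423 F=2172928/260821] → run F
t=24: vr[A=3072/335 C=4096/423 F=12903424/1304105] → run A
t=25: vr[A=4096/335 C=4096/423 F=12903424/1304105] → run C
t=26: vr[A=4096/335 F=12903424/1304105] → run F
t=27: vr[A=4096/335 F=14942208/1304105] → run F
t=28: vr[A=4096/335] → run A
t=29: (idle)
t=30: (idle)
t=31: (idle)
t=32: (idle)
t=33: (idle)
t=34: (idle)

running at tick 27 = F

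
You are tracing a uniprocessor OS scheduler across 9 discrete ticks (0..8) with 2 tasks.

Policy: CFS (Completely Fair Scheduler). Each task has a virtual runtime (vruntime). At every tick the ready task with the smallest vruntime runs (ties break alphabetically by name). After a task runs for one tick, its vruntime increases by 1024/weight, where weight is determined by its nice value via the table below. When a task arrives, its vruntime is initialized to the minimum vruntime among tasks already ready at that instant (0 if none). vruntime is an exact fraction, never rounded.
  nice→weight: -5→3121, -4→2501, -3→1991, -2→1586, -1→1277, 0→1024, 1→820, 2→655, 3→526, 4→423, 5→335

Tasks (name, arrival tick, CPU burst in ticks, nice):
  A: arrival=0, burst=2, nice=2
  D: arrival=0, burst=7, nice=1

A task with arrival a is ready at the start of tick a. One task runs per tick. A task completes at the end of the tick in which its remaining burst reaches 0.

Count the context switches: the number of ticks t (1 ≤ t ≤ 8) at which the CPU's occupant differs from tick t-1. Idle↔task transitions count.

context switches = 3

t=0: vr[A=0 D=0] → run A
t=1: vr[A=1024/655 D=0] → run D
t=2: vr[A=1024/655 D=256/205] → run D
t=3: vr[A=1024/655 D=512/205] → run A
t=4: vr[D=512/205] → run D
t=5: vr[D=768/205] → run D
t=6: vr[D=1024/205] → run D
t=7: vr[D=256/41] → run D
t=8: vr[D=1536/205] → run D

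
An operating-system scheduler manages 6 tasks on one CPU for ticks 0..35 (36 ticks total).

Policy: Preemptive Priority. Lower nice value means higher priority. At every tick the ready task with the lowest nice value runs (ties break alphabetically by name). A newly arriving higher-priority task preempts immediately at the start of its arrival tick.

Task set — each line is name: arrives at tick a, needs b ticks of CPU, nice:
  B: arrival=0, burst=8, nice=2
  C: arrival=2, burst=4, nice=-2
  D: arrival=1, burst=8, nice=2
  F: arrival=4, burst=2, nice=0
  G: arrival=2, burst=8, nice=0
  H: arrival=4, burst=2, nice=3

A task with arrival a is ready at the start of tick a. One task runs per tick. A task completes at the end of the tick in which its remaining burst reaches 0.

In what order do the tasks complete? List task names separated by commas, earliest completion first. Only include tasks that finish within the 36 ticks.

t=0: ready={B} → run B
t=1: ready={B,D} → run B
t=2: ready={B,C,D,G} → run C
t=3: ready={B,C,D,G} → run C
t=4: ready={B,C,D,F,G,H} → run C
t=5: ready={B,C,D,F,G,H} → run C
t=6: ready={B,D,F,G,H} → run F
t=7: ready={B,D,F,G,H} → run F
t=8: ready={B,D,G,H} → run G
t=9: ready={B,D,G,H} → run G
t=10: ready={B,D,G,H} → run G
t=11: ready={B,D,G,H} → run G
t=12: ready={B,D,G,H} → run G
t=13: ready={B,D,G,H} → run G
t=14: ready={B,D,G,H} → run G
t=15: ready={B,D,G,H} → run G
t=16: ready={B,D,H} → run B
t=17: ready={B,D,H} → run B
t=18: ready={B,D,H} → run B
t=19: ready={B,D,H} → run B
t=20: ready={B,D,H} → run B
t=21: ready={B,D,H} → run B
t=22: ready={D,H} → run D
t=23: ready={D,H} → run D
t=24: ready={D,H} → run D
t=25: ready={D,H} → run D
t=26: ready={D,H} → run D
t=27: ready={D,H} → run D
t=28: ready={D,H} → run D
t=29: ready={D,H} → run D
t=30: ready={H} → run H
t=31: ready={H} → run H
t=32: (idle)
t=33: (idle)
t=34: (idle)
t=35: (idle)

completion order = C, F, G, B, D, H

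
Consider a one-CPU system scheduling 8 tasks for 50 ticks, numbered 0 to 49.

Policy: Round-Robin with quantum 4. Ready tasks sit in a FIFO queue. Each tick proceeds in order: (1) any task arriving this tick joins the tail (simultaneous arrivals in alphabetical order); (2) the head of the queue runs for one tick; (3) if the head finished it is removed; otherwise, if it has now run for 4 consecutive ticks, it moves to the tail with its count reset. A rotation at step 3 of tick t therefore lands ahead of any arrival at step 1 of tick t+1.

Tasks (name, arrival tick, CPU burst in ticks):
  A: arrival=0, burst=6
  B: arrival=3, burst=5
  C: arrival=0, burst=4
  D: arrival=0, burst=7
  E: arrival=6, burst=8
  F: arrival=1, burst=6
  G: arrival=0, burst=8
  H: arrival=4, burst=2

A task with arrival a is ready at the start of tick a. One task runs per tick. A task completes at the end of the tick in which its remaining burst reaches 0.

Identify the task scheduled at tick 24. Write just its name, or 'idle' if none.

t=0: queue=[A,C,D,G] q_used=0 → run A
t=1: queue=[A,C,D,G,F] q_used=1 → run A
t=2: queue=[A,C,D,G,F] q_used=2 → run A
t=3: queue=[A,C,D,G,F,B] q_used=3 → run A
t=4: queue=[C,D,G,F,B,A,H] q_used=0 → run C
t=5: queue=[C,D,G,F,B,A,H] q_used=1 → run C
t=6: queue=[C,D,G,F,B,A,H,E] q_used=2 → run C
t=7: queue=[C,D,G,F,B,A,H,E] q_used=3 → run C
t=8: queue=[D,G,F,B,A,H,E] q_used=0 → run D
t=9: queue=[D,G,F,B,A,H,E] q_used=1 → run D
t=10: queue=[D,G,F,B,A,H,E] q_used=2 → run D
t=11: queue=[D,G,F,B,A,H,E] q_used=3 → run D
t=12: queue=[G,F,B,A,H,E,D] q_used=0 → run G
t=13: queue=[G,F,B,A,H,E,D] q_used=1 → run G
t=14: queue=[G,F,B,A,H,E,D] q_used=2 → run G
t=15: queue=[G,F,B,A,H,E,D] q_used=3 → run G
t=16: queue=[F,B,A,H,E,D,G] q_used=0 → run F
t=17: queue=[F,B,A,H,E,D,G] q_used=1 → run F
t=18: queue=[F,B,A,H,E,D,G] q_used=2 → run F
t=19: queue=[F,B,A,H,E,D,G] q_used=3 → run F
t=20: queue=[B,A,H,E,D,G,F] q_used=0 → run B
t=21: queue=[B,A,H,E,D,G,F] q_used=1 → run B
t=22: queue=[B,A,H,E,D,G,F] q_used=2 → run B
t=23: queue=[B,A,H,E,D,G,F] q_used=3 → run B
t=24: queue=[A,H,E,D,G,F,B] q_used=0 → run A
t=25: queue=[A,H,E,D,G,F,B] q_used=1 → run A
t=26: queue=[H,E,D,G,F,B] q_used=0 → run H
t=27: queue=[H,E,D,G,F,B] q_used=1 → run H
t=28: queue=[E,D,G,F,B] q_used=0 → run E
t=29: queue=[E,D,G,F,B] q_used=1 → run E
t=30: queue=[E,D,G,F,B] q_used=2 → run E
t=31: queue=[E,D,G,F,B] q_used=3 → run E
t=32: queue=[D,G,F,B,E] q_used=0 → run D
t=33: queue=[D,G,F,B,E] q_used=1 → run D
t=34: queue=[D,G,F,B,E] q_used=2 → run D
t=35: queue=[G,F,B,E] q_used=0 → run G
t=36: queue=[G,F,B,E] q_used=1 → run G
t=37: queue=[G,F,B,E] q_used=2 → run G
t=38: queue=[G,F,B,E] q_used=3 → run G
t=39: queue=[F,B,E] q_used=0 → run F
t=40: queue=[F,B,E] q_used=1 → run F
t=41: queue=[B,E] q_used=0 → run B
t=42: queue=[E] q_used=0 → run E
t=43: queue=[E] q_used=1 → run E
t=44: queue=[E] q_used=2 → run E
t=45: queue=[E] q_used=3 → run E
t=46: (idle)
t=47: (idle)
t=48: (idle)
t=49: (idle)

running at tick 24 = A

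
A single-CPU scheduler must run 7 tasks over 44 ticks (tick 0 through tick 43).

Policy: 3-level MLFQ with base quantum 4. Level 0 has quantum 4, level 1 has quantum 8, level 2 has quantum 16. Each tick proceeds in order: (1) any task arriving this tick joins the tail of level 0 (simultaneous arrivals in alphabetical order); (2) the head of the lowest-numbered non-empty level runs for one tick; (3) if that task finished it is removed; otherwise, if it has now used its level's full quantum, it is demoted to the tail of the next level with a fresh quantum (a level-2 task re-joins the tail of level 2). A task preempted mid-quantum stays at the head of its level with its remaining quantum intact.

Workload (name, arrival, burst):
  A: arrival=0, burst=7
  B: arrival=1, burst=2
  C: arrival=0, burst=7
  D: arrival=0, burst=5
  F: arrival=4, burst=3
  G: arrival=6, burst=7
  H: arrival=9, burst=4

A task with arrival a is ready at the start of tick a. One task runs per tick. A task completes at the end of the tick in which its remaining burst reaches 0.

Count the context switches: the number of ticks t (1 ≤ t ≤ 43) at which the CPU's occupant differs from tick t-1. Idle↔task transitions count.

t=0: L0/L1/L2 = ACD/-/- → run A
t=1: L0/L1/L2 = ACDB/-/- → run A
t=2: L0/L1/L2 = ACDB/-/- → run A
t=3: L0/L1/L2 = ACDB/-/- → run A
t=4: L0/L1/L2 = CDBF/A/- → run C
t=5: L0/L1/L2 = CDBF/A/- → run C
t=6: L0/L1/L2 = CDBFG/A/- → run C
t=7: L0/L1/L2 = CDBFG/A/- → run C
t=8: L0/L1/L2 = DBFG/AC/- → run D
t=9: L0/L1/L2 = DBFGH/AC/- → run D
t=10: L0/L1/L2 = DBFGH/AC/- → run D
t=11: L0/L1/L2 = DBFGH/AC/- → run D
t=12: L0/L1/L2 = BFGH/ACD/- → run B
t=13: L0/L1/L2 = BFGH/ACD/- → run B
t=14: L0/L1/L2 = FGH/ACD/- → run F
t=15: L0/L1/L2 = FGH/ACD/- → run F
t=16: L0/L1/L2 = FGH/ACD/- → run F
t=17: L0/L1/L2 = GH/ACD/- → run G
t=18: L0/L1/L2 = GH/ACD/- → run G
t=19: L0/L1/L2 = GH/ACD/- → run G
t=20: L0/L1/L2 = GH/ACD/- → run G
t=21: L0/L1/L2 = H/ACDG/- → run H
t=22: L0/L1/L2 = H/ACDG/- → run H
t=23: L0/L1/L2 = H/ACDG/- → run H
t=24: L0/L1/L2 = H/ACDG/- → run H
t=25: L0/L1/L2 = -/ACDG/- → run A
t=26: L0/L1/L2 = -/ACDG/- → run A
t=27: L0/L1/L2 = -/ACDG/- → run A
t=28: L0/L1/L2 = -/CDG/- → run C
t=29: L0/L1/L2 = -/CDG/- → run C
t=30: L0/L1/L2 = -/CDG/- → run C
t=31: L0/L1/L2 = -/DG/- → run D
t=32: L0/L1/L2 = -/G/- → run G
t=33: L0/L1/L2 = -/G/- → run G
t=34: L0/L1/L2 = -/G/- → run G
t=35: (idle)
t=36: (idle)
t=37: (idle)
t=38: (idle)
t=39: (idle)
t=40: (idle)
t=41: (idle)
t=42: (idle)
t=43: (idle)

context switches = 11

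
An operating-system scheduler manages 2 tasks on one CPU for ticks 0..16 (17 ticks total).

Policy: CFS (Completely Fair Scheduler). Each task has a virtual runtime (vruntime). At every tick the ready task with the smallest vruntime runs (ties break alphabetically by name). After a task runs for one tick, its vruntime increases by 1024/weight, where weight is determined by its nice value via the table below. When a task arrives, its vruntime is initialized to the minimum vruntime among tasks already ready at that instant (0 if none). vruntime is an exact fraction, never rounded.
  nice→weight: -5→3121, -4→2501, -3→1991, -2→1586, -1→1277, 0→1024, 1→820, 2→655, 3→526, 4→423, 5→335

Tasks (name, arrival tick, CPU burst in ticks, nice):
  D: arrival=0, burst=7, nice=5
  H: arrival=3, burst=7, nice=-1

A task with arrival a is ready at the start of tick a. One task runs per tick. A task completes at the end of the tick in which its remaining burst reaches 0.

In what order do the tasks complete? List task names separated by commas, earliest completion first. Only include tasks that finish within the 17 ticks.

completion order = H, D

t=0: vr[D=0] → run D
t=1: vr[D=1024/335] → run D
t=2: vr[D=2048/335] → run D
t=3: vr[D=3072/335 H=3072/335] → run D
t=4: vr[D=4096/335 H=3072/335] → run H
t=5: vr[D=4096/335 H=4265984/427795] → run H
t=6: vr[D=4096/335 H=4609024/427795] → run H
t=7: vr[D=4096/335 H=4952064/427795] → run H
t=8: vr[D=4096/335 H=5295104/427795] → run D
t=9: vr[D=1024/67 H=5295104/427795] → run H
t=10: vr[D=1024/67 H=5638144/427795] → run H
t=11: vr[D=1024/67 H=5981184/427795] → run H
t=12: vr[D=1024/67] → run D
t=13: vr[D=6144/335] → run D
t=14: (idle)
t=15: (idle)
t=16: (idle)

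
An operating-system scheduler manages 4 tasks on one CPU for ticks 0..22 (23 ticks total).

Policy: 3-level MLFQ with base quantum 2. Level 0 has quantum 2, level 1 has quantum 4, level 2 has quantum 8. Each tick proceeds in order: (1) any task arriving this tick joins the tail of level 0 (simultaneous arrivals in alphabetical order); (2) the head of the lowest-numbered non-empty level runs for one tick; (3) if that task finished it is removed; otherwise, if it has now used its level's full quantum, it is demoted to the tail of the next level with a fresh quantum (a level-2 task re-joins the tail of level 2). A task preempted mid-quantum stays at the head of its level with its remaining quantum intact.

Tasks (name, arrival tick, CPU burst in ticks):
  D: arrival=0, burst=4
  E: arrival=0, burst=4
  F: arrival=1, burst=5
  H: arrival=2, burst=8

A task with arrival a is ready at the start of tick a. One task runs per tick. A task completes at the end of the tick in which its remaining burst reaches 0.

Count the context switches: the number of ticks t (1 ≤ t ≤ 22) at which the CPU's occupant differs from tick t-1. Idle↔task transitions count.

context switches = 8

t=0: L0/L1/L2 = DE/-/- → run D
t=1: L0/L1/L2 = DEF/-/- → run D
t=2: L0/L1/L2 = EFH/D/- → run E
t=3: L0/L1/L2 = EFH/D/- → run E
t=4: L0/L1/L2 = FH/DE/- → run F
t=5: L0/L1/L2 = FH/DE/- → run F
t=6: L0/L1/L2 = H/DEF/- → run H
t=7: L0/L1/L2 = H/DEF/- → run H
t=8: L0/L1/L2 = -/DEFH/- → run D
t=9: L0/L1/L2 = -/DEFH/- → run D
t=10: L0/L1/L2 = -/EFH/- → run E
t=11: L0/L1/L2 = -/EFH/- → run E
t=12: L0/L1/L2 = -/FH/- → run F
t=13: L0/L1/L2 = -/FH/- → run F
t=14: L0/L1/L2 = -/FH/- → run F
t=15: L0/L1/L2 = -/H/- → run H
t=16: L0/L1/L2 = -/H/- → run H
t=17: L0/L1/L2 = -/H/- → run H
t=18: L0/L1/L2 = -/H/- → run H
t=19: L0/L1/L2 = -/-/H → run H
t=20: L0/L1/L2 = -/-/H → run H
t=21: (idle)
t=22: (idle)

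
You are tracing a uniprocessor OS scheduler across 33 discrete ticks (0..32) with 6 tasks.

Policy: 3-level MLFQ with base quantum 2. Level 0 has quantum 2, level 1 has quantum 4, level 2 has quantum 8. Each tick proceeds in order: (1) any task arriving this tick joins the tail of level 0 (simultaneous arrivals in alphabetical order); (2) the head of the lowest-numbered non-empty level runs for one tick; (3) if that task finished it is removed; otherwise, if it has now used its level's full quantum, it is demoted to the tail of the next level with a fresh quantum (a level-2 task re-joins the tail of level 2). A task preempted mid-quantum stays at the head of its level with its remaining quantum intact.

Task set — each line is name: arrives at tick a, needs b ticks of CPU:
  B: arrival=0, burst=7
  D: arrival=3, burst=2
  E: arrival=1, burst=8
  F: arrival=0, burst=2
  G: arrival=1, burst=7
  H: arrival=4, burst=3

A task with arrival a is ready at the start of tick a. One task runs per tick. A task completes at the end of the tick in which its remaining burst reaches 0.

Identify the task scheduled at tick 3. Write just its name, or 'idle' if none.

running at tick 3 = F

t=0: L0/L1/L2 = BF/-/- → run B
t=1: L0/L1/L2 = BFEG/-/- → run B
t=2: L0/L1/L2 = FEG/B/- → run F
t=3: L0/L1/L2 = FEGD/B/- → run F
t=4: L0/L1/L2 = EGDH/B/- → run E
t=5: L0/L1/L2 = EGDH/B/- → run E
t=6: L0/L1/L2 = GDH/BE/- → run G
t=7: L0/L1/L2 = GDH/BE/- → run G
t=8: L0/L1/L2 = DH/BEG/- → run D
t=9: L0/L1/L2 = DH/BEG/- → run D
t=10: L0/L1/L2 = H/BEG/- → run H
t=11: L0/L1/L2 = H/BEG/- → run H
t=12: L0/L1/L2 = -/BEGH/- → run B
t=13: L0/L1/L2 = -/BEGH/- → run B
t=14: L0/L1/L2 = -/BEGH/- → run B
t=15: L0/L1/L2 = -/BEGH/- → run B
t=16: L0/L1/L2 = -/EGH/B → run E
t=17: L0/L1/L2 = -/EGH/B → run E
t=18: L0/L1/L2 = -/EGH/B → run E
t=19: L0/L1/L2 = -/EGH/B → run E
t=20: L0/L1/L2 = -/GH/BE → run G
t=21: L0/L1/L2 = -/GH/BE → run G
t=22: L0/L1/L2 = -/GH/BE → run G
t=23: L0/L1/L2 = -/GH/BE → run G
t=24: L0/L1/L2 = -/H/BEG → run H
t=25: L0/L1/L2 = -/-/BEG → run B
t=26: L0/L1/L2 = -/-/EG → run E
t=27: L0/L1/L2 = -/-/EG → run E
t=28: L0/L1/L2 = -/-/G → run G
t=29: (idle)
t=30: (idle)
t=31: (idle)
t=32: (idle)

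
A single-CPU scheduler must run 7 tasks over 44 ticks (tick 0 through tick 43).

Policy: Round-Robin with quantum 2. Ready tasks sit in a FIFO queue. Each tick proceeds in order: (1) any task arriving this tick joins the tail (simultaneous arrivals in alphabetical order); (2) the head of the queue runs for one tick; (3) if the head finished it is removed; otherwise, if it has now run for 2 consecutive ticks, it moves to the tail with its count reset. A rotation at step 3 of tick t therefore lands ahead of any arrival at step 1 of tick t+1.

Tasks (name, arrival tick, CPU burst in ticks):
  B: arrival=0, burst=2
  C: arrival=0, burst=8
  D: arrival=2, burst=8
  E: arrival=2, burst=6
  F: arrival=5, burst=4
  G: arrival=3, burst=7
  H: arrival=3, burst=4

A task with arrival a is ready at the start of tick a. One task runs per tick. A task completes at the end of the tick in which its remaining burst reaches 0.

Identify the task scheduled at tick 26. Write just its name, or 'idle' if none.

running at tick 26 = F

t=0: queue=[B,C] q_used=0 → run B
t=1: queue=[B,C] q_used=1 → run B
t=2: queue=[C,D,E] q_used=0 → run C
t=3: queue=[C,D,E,G,H] q_used=1 → run C
t=4: queue=[D,E,G,H,C] q_used=0 → run D
t=5: queue=[D,E,G,H,C,F] q_used=1 → run D
t=6: queue=[E,G,H,C,F,D] q_used=0 → run E
t=7: queue=[E,G,H,C,F,D] q_used=1 → run E
t=8: queue=[G,H,C,F,D,E] q_used=0 → run G
t=9: queue=[G,H,C,F,D,E] q_used=1 → run G
t=10: queue=[H,C,F,D,E,G] q_used=0 → run H
t=11: queue=[H,C,F,D,E,G] q_used=1 → run H
t=12: queue=[C,F,D,E,G,H] q_used=0 → run C
t=13: queue=[C,F,D,E,G,H] q_used=1 → run C
t=14: queue=[F,D,E,G,H,C] q_used=0 → run F
t=15: queue=[F,D,E,G,H,C] q_used=1 → run F
t=16: queue=[D,E,G,H,C,F] q_used=0 → run D
t=17: queue=[D,E,G,H,C,F] q_used=1 → run D
t=18: queue=[E,G,H,C,F,D] q_used=0 → run E
t=19: queue=[E,G,H,C,F,D] q_used=1 → run E
t=20: queue=[G,H,C,F,D,E] q_used=0 → run G
t=21: queue=[G,H,C,F,D,E] q_used=1 → run G
t=22: queue=[H,C,F,D,E,G] q_used=0 → run H
t=23: queue=[H,C,F,D,E,G] q_used=1 → run H
t=24: queue=[C,F,D,E,G] q_used=0 → run C
t=25: queue=[C,F,D,E,G] q_used=1 → run C
t=26: queue=[F,D,E,G,C] q_used=0 → run F
t=27: queue=[F,D,E,G,C] q_used=1 → run F
t=28: queue=[D,E,G,C] q_used=0 → run D
t=29: queue=[D,E,G,C] q_used=1 → run D
t=30: queue=[E,G,C,D] q_used=0 → run E
t=31: queue=[E,G,C,D] q_used=1 → run E
t=32: queue=[G,C,D] q_used=0 → run G
t=33: queue=[G,C,D] q_used=1 → run G
t=34: queue=[C,D,G] q_used=0 → run C
t=35: queue=[C,D,G] q_used=1 → run C
t=36: queue=[D,G] q_used=0 → run D
t=37: queue=[D,G] q_used=1 → run D
t=38: queue=[G] q_used=0 → run G
t=39: (idle)
t=40: (idle)
t=41: (idle)
t=42: (idle)
t=43: (idle)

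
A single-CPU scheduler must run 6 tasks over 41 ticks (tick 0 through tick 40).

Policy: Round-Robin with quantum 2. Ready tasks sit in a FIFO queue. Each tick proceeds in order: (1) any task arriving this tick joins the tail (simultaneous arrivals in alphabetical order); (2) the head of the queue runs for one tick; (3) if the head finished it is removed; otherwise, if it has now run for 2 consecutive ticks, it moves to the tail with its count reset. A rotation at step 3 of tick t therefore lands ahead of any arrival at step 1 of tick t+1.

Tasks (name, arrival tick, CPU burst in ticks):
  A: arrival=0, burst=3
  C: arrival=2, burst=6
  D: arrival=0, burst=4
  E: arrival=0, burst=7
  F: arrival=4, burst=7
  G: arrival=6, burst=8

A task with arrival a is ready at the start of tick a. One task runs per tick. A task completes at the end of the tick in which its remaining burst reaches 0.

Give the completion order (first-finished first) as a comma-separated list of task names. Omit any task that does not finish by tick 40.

t=0: queue=[A,D,E] q_used=0 → run A
t=1: queue=[A,D,E] q_used=1 → run A
t=2: queue=[D,E,A,C] q_used=0 → run D
t=3: queue=[D,E,A,C] q_used=1 → run D
t=4: queue=[E,A,C,D,F] q_used=0 → run E
t=5: queue=[E,A,C,D,F] q_used=1 → run E
t=6: queue=[A,C,D,F,E,G] q_used=0 → run A
t=7: queue=[C,D,F,E,G] q_used=0 → run C
t=8: queue=[C,D,F,E,G] q_used=1 → run C
t=9: queue=[D,F,E,G,C] q_used=0 → run D
t=10: queue=[D,F,E,G,C] q_used=1 → run D
t=11: queue=[F,E,G,C] q_used=0 → run F
t=12: queue=[F,E,G,C] q_used=1 → run F
t=13: queue=[E,G,C,F] q_used=0 → run E
t=14: queue=[E,G,C,F] q_used=1 → run E
t=15: queue=[G,C,F,E] q_used=0 → run G
t=16: queue=[G,C,F,E] q_used=1 → run G
t=17: queue=[C,F,E,G] q_used=0 → run C
t=18: queue=[C,F,E,G] q_used=1 → run C
t=19: queue=[F,E,G,C] q_used=0 → run F
t=20: queue=[F,E,G,C] q_used=1 → run F
t=21: queue=[E,G,C,F] q_used=0 → run E
t=22: queue=[E,G,C,F] q_used=1 → run E
t=23: queue=[G,C,F,E] q_used=0 → run G
t=24: queue=[G,C,F,E] q_used=1 → run G
t=25: queue=[C,F,E,G] q_used=0 → run C
t=26: queue=[C,F,E,G] q_used=1 → run C
t=27: queue=[F,E,G] q_used=0 → run F
t=28: queue=[F,E,G] q_used=1 → run F
t=29: queue=[E,G,F] q_used=0 → run E
t=30: queue=[G,F] q_used=0 → run G
t=31: queue=[G,F] q_used=1 → run G
t=32: queue=[F,G] q_used=0 → run F
t=33: queue=[G] q_used=0 → run G
t=34: queue=[G] q_used=1 → run G
t=35: (idle)
t=36: (idle)
t=37: (idle)
t=38: (idle)
t=39: (idle)
t=40: (idle)

completion order = A, D, C, E, F, G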